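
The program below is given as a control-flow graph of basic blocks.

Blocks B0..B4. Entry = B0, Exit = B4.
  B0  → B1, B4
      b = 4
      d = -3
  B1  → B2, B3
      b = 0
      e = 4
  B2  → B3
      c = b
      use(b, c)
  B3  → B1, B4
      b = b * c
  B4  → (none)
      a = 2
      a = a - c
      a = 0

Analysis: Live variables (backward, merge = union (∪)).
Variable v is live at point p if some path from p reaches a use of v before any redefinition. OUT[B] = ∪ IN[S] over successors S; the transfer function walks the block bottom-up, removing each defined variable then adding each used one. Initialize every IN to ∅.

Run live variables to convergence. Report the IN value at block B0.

Converged values:
  B0:  IN={c}  OUT={c}
  B1:  IN={c}  OUT={b, c}
  B2:  IN={b}  OUT={b, c}
  B3:  IN={b, c}  OUT={c}
  B4:  IN={c}  OUT={}

Merge at B0: OUT[B0] = IN[B1] ⊔ IN[B4] = {c}
Applying B0's transfer function to that OUT value gives IN[B0] (row B0 above).

Answer: {c}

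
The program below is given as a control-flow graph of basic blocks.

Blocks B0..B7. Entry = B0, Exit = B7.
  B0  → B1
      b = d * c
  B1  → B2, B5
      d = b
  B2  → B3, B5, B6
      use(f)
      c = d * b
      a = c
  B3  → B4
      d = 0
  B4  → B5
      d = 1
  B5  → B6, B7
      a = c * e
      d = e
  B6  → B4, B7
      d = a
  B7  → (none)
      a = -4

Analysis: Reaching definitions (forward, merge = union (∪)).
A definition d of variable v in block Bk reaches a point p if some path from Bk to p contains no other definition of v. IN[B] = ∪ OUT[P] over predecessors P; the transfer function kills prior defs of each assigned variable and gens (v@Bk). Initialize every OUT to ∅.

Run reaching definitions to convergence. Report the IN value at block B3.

Answer: {a@B2, b@B0, c@B2, d@B1}

Derivation:
Per-block solution:
  B0: | IN={} | OUT={b@B0}
  B1: | IN={b@B0} | OUT={b@B0, d@B1}
  B2: | IN={b@B0, d@B1} | OUT={a@B2, b@B0, c@B2, d@B1}
  B3: | IN={a@B2, b@B0, c@B2, d@B1} | OUT={a@B2, b@B0, c@B2, d@B3}
  B4: | IN={a@B2, a@B5, b@B0, c@B2, d@B3, d@B6} | OUT={a@B2, a@B5, b@B0, c@B2, d@B4}
  B5: | IN={a@B2, a@B5, b@B0, c@B2, d@B1, d@B4} | OUT={a@B5, b@B0, c@B2, d@B5}
  B6: | IN={a@B2, a@B5, b@B0, c@B2, d@B1, d@B5} | OUT={a@B2, a@B5, b@B0, c@B2, d@B6}
  B7: | IN={a@B2, a@B5, b@B0, c@B2, d@B5, d@B6} | OUT={a@B7, b@B0, c@B2, d@B5, d@B6}

Merge at B3: IN[B3] = OUT[B2] = {a@B2, b@B0, c@B2, d@B1}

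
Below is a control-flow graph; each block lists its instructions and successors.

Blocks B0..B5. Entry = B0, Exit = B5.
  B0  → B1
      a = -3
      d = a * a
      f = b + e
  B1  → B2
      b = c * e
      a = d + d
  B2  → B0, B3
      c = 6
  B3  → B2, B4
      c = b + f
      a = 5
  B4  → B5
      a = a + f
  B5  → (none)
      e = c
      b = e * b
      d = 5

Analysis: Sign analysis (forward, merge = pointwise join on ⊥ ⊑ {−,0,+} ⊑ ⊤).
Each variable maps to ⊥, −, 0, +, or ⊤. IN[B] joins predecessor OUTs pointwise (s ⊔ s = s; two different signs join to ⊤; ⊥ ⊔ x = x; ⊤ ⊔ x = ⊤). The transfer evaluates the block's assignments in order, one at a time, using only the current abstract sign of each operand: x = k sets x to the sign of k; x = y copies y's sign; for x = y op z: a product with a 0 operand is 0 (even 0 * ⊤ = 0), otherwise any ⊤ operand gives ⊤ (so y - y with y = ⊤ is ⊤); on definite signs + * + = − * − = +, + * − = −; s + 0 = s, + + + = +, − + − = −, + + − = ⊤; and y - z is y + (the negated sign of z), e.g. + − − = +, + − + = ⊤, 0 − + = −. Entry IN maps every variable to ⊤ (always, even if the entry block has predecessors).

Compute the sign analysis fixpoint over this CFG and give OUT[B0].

Fixpoint table:
  B0:   IN=(all ⊤)   OUT={a:-, d:+; rest ⊤}
  B1:   IN={a:-, d:+; rest ⊤}   OUT={a:+, d:+; rest ⊤}
  B2:   IN={a:+, d:+; rest ⊤}   OUT={a:+, c:+, d:+; rest ⊤}
  B3:   IN={a:+, c:+, d:+; rest ⊤}   OUT={a:+, d:+; rest ⊤}
  B4:   IN={a:+, d:+; rest ⊤}   OUT={d:+; rest ⊤}
  B5:   IN={d:+; rest ⊤}   OUT={d:+; rest ⊤}

Merge at B0 (entry node, so the boundary value (all ⊤) is joined with the incoming edge(s)): IN[B0] = (all ⊤) ⊔ OUT[B2] = {a: ⊤, b: ⊤, c: ⊤, d: ⊤, e: ⊤, f: ⊤}
Applying B0's transfer function to that IN value gives OUT[B0] (row B0 above).

Answer: {a: -, b: ⊤, c: ⊤, d: +, e: ⊤, f: ⊤}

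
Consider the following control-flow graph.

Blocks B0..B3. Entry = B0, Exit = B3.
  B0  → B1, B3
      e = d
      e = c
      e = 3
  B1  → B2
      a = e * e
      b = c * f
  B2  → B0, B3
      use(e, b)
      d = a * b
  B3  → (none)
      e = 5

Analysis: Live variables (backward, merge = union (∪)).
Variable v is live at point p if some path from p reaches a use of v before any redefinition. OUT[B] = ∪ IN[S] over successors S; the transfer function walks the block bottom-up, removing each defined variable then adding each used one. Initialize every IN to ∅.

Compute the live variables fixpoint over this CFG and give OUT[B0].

Answer: {c, e, f}

Working:
Per-block solution:
  B0:   IN={c, d, f}   OUT={c, e, f}
  B1:   IN={c, e, f}   OUT={a, b, c, e, f}
  B2:   IN={a, b, c, e, f}   OUT={c, d, f}
  B3:   IN={}   OUT={}

Merge at B0: OUT[B0] = IN[B1] ⊔ IN[B3] = {c, e, f}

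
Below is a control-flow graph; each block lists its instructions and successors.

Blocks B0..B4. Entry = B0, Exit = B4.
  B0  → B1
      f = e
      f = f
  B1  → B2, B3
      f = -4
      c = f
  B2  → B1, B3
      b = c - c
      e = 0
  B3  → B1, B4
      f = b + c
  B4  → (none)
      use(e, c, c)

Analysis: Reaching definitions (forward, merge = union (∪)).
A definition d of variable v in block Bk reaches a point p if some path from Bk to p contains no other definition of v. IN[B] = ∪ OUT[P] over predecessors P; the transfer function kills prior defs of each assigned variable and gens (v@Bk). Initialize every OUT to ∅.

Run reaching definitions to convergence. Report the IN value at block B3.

Answer: {b@B2, c@B1, e@B2, f@B1}

Working:
Per-block solution:
  B0: | IN={} | OUT={f@B0}
  B1: | IN={b@B2, c@B1, e@B2, f@B0, f@B1, f@B3} | OUT={b@B2, c@B1, e@B2, f@B1}
  B2: | IN={b@B2, c@B1, e@B2, f@B1} | OUT={b@B2, c@B1, e@B2, f@B1}
  B3: | IN={b@B2, c@B1, e@B2, f@B1} | OUT={b@B2, c@B1, e@B2, f@B3}
  B4: | IN={b@B2, c@B1, e@B2, f@B3} | OUT={b@B2, c@B1, e@B2, f@B3}

Merge at B3: IN[B3] = OUT[B1] ⊔ OUT[B2] = {b@B2, c@B1, e@B2, f@B1}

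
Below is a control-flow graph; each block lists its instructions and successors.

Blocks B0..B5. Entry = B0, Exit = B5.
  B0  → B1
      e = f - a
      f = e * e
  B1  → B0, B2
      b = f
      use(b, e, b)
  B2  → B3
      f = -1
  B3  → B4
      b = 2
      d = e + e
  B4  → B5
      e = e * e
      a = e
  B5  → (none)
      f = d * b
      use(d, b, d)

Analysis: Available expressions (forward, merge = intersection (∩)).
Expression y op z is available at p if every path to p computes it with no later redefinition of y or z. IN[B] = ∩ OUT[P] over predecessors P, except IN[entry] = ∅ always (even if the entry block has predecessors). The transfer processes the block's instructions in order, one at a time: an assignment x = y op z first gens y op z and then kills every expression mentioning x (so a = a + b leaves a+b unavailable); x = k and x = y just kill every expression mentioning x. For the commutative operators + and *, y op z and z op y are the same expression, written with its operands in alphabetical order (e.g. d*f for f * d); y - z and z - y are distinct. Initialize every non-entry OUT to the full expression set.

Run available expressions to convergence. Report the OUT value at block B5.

Fixpoint table:
  B0:   IN={}   OUT={e*e}
  B1:   IN={e*e}   OUT={e*e}
  B2:   IN={e*e}   OUT={e*e}
  B3:   IN={e*e}   OUT={e*e, e+e}
  B4:   IN={e*e, e+e}   OUT={}
  B5:   IN={}   OUT={b*d}

Merge at B5: IN[B5] = OUT[B4] = {}
Applying B5's transfer function to that IN value gives OUT[B5] (row B5 above).

Answer: {b*d}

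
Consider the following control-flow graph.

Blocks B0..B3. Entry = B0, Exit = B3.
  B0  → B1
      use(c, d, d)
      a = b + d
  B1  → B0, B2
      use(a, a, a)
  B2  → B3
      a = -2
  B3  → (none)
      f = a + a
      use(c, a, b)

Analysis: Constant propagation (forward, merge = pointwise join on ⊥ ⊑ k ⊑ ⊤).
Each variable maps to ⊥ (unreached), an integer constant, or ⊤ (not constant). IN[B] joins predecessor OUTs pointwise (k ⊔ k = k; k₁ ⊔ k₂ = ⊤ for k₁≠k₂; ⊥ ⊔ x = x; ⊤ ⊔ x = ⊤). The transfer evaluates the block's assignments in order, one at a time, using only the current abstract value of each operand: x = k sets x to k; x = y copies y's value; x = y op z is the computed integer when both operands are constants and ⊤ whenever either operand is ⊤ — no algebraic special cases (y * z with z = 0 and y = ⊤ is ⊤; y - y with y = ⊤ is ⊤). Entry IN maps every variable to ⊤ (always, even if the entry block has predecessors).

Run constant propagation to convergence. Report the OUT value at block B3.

Fixpoint table:
  B0: | IN=(all ⊤) | OUT=(all ⊤)
  B1: | IN=(all ⊤) | OUT=(all ⊤)
  B2: | IN=(all ⊤) | OUT={a:-2; rest ⊤}
  B3: | IN={a:-2; rest ⊤} | OUT={a:-2, f:-4; rest ⊤}

Merge at B3: IN[B3] = OUT[B2] = {a: -2, b: ⊤, c: ⊤, d: ⊤, e: ⊤, f: ⊤}
Applying B3's transfer function to that IN value gives OUT[B3] (row B3 above).

Answer: {a: -2, b: ⊤, c: ⊤, d: ⊤, e: ⊤, f: -4}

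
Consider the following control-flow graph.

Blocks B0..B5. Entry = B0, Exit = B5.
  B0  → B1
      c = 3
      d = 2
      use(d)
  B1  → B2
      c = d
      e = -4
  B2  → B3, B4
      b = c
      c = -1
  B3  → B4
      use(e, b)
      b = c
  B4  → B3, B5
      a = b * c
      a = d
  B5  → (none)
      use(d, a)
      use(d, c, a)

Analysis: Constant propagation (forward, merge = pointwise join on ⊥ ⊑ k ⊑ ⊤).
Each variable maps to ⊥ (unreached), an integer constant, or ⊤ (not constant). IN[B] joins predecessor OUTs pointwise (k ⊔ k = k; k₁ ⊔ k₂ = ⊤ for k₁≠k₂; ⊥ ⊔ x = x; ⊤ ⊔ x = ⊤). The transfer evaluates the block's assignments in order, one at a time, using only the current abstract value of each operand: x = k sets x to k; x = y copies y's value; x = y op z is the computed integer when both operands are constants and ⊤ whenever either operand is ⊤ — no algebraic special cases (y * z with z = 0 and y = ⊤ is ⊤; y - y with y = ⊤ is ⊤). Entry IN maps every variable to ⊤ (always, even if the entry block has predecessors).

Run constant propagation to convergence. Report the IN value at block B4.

Answer: {a: ⊤, b: ⊤, c: -1, d: 2, e: -4, f: ⊤}

Trace:
Fixpoint table:
  B0: | IN=(all ⊤) | OUT={c:3, d:2; rest ⊤}
  B1: | IN={c:3, d:2; rest ⊤} | OUT={c:2, d:2, e:-4; rest ⊤}
  B2: | IN={c:2, d:2, e:-4; rest ⊤} | OUT={b:2, c:-1, d:2, e:-4; rest ⊤}
  B3: | IN={c:-1, d:2, e:-4; rest ⊤} | OUT={b:-1, c:-1, d:2, e:-4; rest ⊤}
  B4: | IN={c:-1, d:2, e:-4; rest ⊤} | OUT={a:2, c:-1, d:2, e:-4; rest ⊤}
  B5: | IN={a:2, c:-1, d:2, e:-4; rest ⊤} | OUT={a:2, c:-1, d:2, e:-4; rest ⊤}

Merge at B4: IN[B4] = OUT[B2] ⊔ OUT[B3] = {a: ⊤, b: ⊤, c: -1, d: 2, e: -4, f: ⊤}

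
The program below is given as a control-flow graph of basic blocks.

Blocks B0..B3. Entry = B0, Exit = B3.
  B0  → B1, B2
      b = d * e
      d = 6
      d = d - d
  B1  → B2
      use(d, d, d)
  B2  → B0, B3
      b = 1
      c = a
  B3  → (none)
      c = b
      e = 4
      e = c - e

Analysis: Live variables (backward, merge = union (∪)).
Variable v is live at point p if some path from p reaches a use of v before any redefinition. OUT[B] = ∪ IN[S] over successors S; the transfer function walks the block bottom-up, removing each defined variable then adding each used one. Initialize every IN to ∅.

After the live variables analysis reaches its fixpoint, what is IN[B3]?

Answer: {b}

Trace:
Converged values:
  B0: | IN={a, d, e} | OUT={a, d, e}
  B1: | IN={a, d, e} | OUT={a, d, e}
  B2: | IN={a, d, e} | OUT={a, b, d, e}
  B3: | IN={b} | OUT={}

B3 is the boundary node: OUT[B3] = {}
Applying B3's transfer function to that OUT value gives IN[B3] (row B3 above).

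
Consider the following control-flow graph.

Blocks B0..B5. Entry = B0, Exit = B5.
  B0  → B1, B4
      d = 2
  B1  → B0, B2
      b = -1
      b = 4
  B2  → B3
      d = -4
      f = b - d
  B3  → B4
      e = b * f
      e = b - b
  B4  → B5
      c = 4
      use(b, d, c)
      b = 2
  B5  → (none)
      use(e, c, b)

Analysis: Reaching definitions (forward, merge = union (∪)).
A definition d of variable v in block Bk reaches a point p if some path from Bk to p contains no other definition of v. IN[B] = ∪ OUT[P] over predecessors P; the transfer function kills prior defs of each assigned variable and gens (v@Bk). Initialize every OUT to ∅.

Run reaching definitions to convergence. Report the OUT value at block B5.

Per-block solution:
  B0: | IN={b@B1, d@B0} | OUT={b@B1, d@B0}
  B1: | IN={b@B1, d@B0} | OUT={b@B1, d@B0}
  B2: | IN={b@B1, d@B0} | OUT={b@B1, d@B2, f@B2}
  B3: | IN={b@B1, d@B2, f@B2} | OUT={b@B1, d@B2, e@B3, f@B2}
  B4: | IN={b@B1, d@B0, d@B2, e@B3, f@B2} | OUT={b@B4, c@B4, d@B0, d@B2, e@B3, f@B2}
  B5: | IN={b@B4, c@B4, d@B0, d@B2, e@B3, f@B2} | OUT={b@B4, c@B4, d@B0, d@B2, e@B3, f@B2}

Merge at B5: IN[B5] = OUT[B4] = {b@B4, c@B4, d@B0, d@B2, e@B3, f@B2}
Applying B5's transfer function to that IN value gives OUT[B5] (row B5 above).

Answer: {b@B4, c@B4, d@B0, d@B2, e@B3, f@B2}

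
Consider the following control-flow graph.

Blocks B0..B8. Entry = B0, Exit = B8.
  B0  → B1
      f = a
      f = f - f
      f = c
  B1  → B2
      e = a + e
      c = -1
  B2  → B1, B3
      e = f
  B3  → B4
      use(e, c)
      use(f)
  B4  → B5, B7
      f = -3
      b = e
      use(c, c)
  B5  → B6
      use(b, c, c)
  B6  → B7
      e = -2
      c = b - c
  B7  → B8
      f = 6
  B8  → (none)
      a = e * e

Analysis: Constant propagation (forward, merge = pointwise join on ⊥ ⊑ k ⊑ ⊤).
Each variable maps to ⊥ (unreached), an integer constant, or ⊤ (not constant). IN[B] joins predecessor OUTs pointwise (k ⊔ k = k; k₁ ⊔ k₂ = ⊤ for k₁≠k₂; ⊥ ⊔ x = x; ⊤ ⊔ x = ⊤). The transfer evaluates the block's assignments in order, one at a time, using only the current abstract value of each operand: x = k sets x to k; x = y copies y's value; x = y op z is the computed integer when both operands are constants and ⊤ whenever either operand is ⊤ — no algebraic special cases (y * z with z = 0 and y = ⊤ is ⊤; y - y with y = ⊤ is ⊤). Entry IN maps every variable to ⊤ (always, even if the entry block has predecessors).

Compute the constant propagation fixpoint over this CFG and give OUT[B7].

Answer: {a: ⊤, b: ⊤, c: ⊤, d: ⊤, e: ⊤, f: 6}

Trace:
Fixpoint table:
  B0: | IN=(all ⊤) | OUT=(all ⊤)
  B1: | IN=(all ⊤) | OUT={c:-1; rest ⊤}
  B2: | IN={c:-1; rest ⊤} | OUT={c:-1; rest ⊤}
  B3: | IN={c:-1; rest ⊤} | OUT={c:-1; rest ⊤}
  B4: | IN={c:-1; rest ⊤} | OUT={c:-1, f:-3; rest ⊤}
  B5: | IN={c:-1, f:-3; rest ⊤} | OUT={c:-1, f:-3; rest ⊤}
  B6: | IN={c:-1, f:-3; rest ⊤} | OUT={e:-2, f:-3; rest ⊤}
  B7: | IN={f:-3; rest ⊤} | OUT={f:6; rest ⊤}
  B8: | IN={f:6; rest ⊤} | OUT={f:6; rest ⊤}

Merge at B7: IN[B7] = OUT[B4] ⊔ OUT[B6] = {a: ⊤, b: ⊤, c: ⊤, d: ⊤, e: ⊤, f: -3}
Applying B7's transfer function to that IN value gives OUT[B7] (row B7 above).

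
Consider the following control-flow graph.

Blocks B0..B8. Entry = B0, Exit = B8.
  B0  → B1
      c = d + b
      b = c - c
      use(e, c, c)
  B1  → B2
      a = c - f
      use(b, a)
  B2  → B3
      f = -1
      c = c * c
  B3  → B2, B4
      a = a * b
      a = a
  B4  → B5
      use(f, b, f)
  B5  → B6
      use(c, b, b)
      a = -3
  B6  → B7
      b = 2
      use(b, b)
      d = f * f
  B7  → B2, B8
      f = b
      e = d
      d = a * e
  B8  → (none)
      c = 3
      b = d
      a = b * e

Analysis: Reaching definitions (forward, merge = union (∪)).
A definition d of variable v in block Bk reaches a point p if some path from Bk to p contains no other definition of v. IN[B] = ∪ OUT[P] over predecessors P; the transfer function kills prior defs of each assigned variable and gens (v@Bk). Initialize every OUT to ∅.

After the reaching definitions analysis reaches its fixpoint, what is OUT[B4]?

Converged values:
  B0: | IN={} | OUT={b@B0, c@B0}
  B1: | IN={b@B0, c@B0} | OUT={a@B1, b@B0, c@B0}
  B2: | IN={a@B1, a@B3, a@B5, b@B0, b@B6, c@B0, c@B2, d@B7, e@B7, f@B2, f@B7} | OUT={a@B1, a@B3, a@B5, b@B0, b@B6, c@B2, d@B7, e@B7, f@B2}
  B3: | IN={a@B1, a@B3, a@B5, b@B0, b@B6, c@B2, d@B7, e@B7, f@B2} | OUT={a@B3, b@B0, b@B6, c@B2, d@B7, e@B7, f@B2}
  B4: | IN={a@B3, b@B0, b@B6, c@B2, d@B7, e@B7, f@B2} | OUT={a@B3, b@B0, b@B6, c@B2, d@B7, e@B7, f@B2}
  B5: | IN={a@B3, b@B0, b@B6, c@B2, d@B7, e@B7, f@B2} | OUT={a@B5, b@B0, b@B6, c@B2, d@B7, e@B7, f@B2}
  B6: | IN={a@B5, b@B0, b@B6, c@B2, d@B7, e@B7, f@B2} | OUT={a@B5, b@B6, c@B2, d@B6, e@B7, f@B2}
  B7: | IN={a@B5, b@B6, c@B2, d@B6, e@B7, f@B2} | OUT={a@B5, b@B6, c@B2, d@B7, e@B7, f@B7}
  B8: | IN={a@B5, b@B6, c@B2, d@B7, e@B7, f@B7} | OUT={a@B8, b@B8, c@B8, d@B7, e@B7, f@B7}

Merge at B4: IN[B4] = OUT[B3] = {a@B3, b@B0, b@B6, c@B2, d@B7, e@B7, f@B2}
Applying B4's transfer function to that IN value gives OUT[B4] (row B4 above).

Answer: {a@B3, b@B0, b@B6, c@B2, d@B7, e@B7, f@B2}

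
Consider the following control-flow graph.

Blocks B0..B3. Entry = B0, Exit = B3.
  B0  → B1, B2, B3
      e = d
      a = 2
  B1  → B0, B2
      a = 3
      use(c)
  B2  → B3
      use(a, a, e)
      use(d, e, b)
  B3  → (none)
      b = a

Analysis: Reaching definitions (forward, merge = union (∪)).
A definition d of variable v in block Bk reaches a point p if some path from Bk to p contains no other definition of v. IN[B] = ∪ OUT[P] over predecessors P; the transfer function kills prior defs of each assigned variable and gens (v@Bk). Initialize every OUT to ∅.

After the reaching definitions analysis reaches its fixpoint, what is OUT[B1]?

Per-block solution:
  B0:   IN={a@B1, e@B0}   OUT={a@B0, e@B0}
  B1:   IN={a@B0, e@B0}   OUT={a@B1, e@B0}
  B2:   IN={a@B0, a@B1, e@B0}   OUT={a@B0, a@B1, e@B0}
  B3:   IN={a@B0, a@B1, e@B0}   OUT={a@B0, a@B1, b@B3, e@B0}

Merge at B1: IN[B1] = OUT[B0] = {a@B0, e@B0}
Applying B1's transfer function to that IN value gives OUT[B1] (row B1 above).

Answer: {a@B1, e@B0}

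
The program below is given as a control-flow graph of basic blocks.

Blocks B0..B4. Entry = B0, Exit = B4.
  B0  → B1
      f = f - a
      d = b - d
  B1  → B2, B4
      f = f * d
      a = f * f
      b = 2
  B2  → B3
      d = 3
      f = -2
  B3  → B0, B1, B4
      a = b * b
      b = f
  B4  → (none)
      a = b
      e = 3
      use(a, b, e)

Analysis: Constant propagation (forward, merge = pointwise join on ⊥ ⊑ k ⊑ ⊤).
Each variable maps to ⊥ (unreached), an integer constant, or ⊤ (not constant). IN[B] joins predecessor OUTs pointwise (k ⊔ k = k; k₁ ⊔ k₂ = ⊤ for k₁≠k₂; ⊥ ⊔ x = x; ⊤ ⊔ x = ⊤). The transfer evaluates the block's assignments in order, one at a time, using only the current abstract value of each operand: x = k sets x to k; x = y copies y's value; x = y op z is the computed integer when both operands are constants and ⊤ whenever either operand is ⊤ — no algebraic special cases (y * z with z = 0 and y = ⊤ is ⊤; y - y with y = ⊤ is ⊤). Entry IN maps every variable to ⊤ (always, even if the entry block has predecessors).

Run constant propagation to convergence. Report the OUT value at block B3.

Answer: {a: 4, b: -2, c: ⊤, d: 3, e: ⊤, f: -2}

Derivation:
Per-block solution:
  B0:  IN=(all ⊤)  OUT=(all ⊤)
  B1:  IN=(all ⊤)  OUT={b:2; rest ⊤}
  B2:  IN={b:2; rest ⊤}  OUT={b:2, d:3, f:-2; rest ⊤}
  B3:  IN={b:2, d:3, f:-2; rest ⊤}  OUT={a:4, b:-2, d:3, f:-2; rest ⊤}
  B4:  IN=(all ⊤)  OUT={e:3; rest ⊤}

Merge at B3: IN[B3] = OUT[B2] = {a: ⊤, b: 2, c: ⊤, d: 3, e: ⊤, f: -2}
Applying B3's transfer function to that IN value gives OUT[B3] (row B3 above).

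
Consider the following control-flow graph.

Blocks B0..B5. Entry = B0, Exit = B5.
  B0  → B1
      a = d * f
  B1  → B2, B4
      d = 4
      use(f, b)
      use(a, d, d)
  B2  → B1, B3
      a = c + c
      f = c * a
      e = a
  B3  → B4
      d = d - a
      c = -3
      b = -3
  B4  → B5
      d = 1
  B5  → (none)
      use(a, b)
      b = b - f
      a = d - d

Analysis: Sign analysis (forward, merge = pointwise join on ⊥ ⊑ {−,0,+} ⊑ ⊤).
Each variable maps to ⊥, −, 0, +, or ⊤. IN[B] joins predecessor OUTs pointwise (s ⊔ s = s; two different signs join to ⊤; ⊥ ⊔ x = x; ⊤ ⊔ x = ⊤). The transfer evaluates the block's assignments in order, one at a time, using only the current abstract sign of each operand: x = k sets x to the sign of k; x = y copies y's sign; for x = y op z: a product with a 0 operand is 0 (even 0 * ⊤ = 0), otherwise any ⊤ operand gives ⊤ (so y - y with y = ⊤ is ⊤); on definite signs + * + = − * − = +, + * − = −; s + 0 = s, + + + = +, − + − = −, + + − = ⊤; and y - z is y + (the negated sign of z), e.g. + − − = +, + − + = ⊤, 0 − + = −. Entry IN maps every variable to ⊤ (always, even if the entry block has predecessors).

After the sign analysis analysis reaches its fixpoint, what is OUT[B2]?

Answer: {a: ⊤, b: ⊤, c: ⊤, d: +, e: ⊤, f: ⊤}

Derivation:
Converged values:
  B0:   IN=(all ⊤)   OUT=(all ⊤)
  B1:   IN=(all ⊤)   OUT={d:+; rest ⊤}
  B2:   IN={d:+; rest ⊤}   OUT={d:+; rest ⊤}
  B3:   IN={d:+; rest ⊤}   OUT={b:-, c:-; rest ⊤}
  B4:   IN=(all ⊤)   OUT={d:+; rest ⊤}
  B5:   IN={d:+; rest ⊤}   OUT={d:+; rest ⊤}

Merge at B2: IN[B2] = OUT[B1] = {a: ⊤, b: ⊤, c: ⊤, d: +, e: ⊤, f: ⊤}
Applying B2's transfer function to that IN value gives OUT[B2] (row B2 above).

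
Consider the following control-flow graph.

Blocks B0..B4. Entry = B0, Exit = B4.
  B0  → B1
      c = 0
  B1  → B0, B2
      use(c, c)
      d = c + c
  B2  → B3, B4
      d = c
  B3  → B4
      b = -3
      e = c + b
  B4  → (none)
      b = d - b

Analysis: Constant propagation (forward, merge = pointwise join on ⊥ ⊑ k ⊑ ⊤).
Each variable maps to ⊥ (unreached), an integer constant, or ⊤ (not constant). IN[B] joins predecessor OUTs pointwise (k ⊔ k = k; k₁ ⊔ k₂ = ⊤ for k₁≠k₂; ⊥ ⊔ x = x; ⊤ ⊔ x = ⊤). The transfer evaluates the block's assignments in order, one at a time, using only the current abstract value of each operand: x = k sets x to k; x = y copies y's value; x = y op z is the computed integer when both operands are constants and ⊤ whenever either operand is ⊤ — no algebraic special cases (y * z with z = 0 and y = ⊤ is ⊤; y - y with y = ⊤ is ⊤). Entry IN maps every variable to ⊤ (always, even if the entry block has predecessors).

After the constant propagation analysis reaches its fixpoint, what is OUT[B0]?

Answer: {a: ⊤, b: ⊤, c: 0, d: ⊤, e: ⊤, f: ⊤}

Derivation:
Per-block solution:
  B0:  IN=(all ⊤)  OUT={c:0; rest ⊤}
  B1:  IN={c:0; rest ⊤}  OUT={c:0, d:0; rest ⊤}
  B2:  IN={c:0, d:0; rest ⊤}  OUT={c:0, d:0; rest ⊤}
  B3:  IN={c:0, d:0; rest ⊤}  OUT={b:-3, c:0, d:0, e:-3; rest ⊤}
  B4:  IN={c:0, d:0; rest ⊤}  OUT={c:0, d:0; rest ⊤}

Merge at B0 (entry node, so the boundary value (all ⊤) is joined with the incoming edge(s)): IN[B0] = (all ⊤) ⊔ OUT[B1] = {a: ⊤, b: ⊤, c: ⊤, d: ⊤, e: ⊤, f: ⊤}
Applying B0's transfer function to that IN value gives OUT[B0] (row B0 above).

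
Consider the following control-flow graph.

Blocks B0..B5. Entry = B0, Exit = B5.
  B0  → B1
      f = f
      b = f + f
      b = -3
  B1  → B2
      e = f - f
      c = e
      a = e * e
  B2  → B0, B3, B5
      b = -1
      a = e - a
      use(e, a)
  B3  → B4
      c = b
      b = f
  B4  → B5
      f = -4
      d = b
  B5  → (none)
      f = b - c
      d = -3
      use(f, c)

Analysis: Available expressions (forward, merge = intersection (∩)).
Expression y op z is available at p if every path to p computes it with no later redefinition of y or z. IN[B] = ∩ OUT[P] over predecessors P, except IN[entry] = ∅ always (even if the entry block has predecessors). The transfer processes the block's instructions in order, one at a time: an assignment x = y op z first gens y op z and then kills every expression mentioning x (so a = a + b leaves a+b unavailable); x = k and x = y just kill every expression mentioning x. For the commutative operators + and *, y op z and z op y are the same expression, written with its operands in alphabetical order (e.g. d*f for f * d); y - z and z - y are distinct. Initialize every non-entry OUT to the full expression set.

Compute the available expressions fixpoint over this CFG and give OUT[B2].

Answer: {e*e, f+f, f-f}

Trace:
Converged values:
  B0:  IN={}  OUT={f+f}
  B1:  IN={f+f}  OUT={e*e, f+f, f-f}
  B2:  IN={e*e, f+f, f-f}  OUT={e*e, f+f, f-f}
  B3:  IN={e*e, f+f, f-f}  OUT={e*e, f+f, f-f}
  B4:  IN={e*e, f+f, f-f}  OUT={e*e}
  B5:  IN={e*e}  OUT={b-c, e*e}

Merge at B2: IN[B2] = OUT[B1] = {e*e, f+f, f-f}
Applying B2's transfer function to that IN value gives OUT[B2] (row B2 above).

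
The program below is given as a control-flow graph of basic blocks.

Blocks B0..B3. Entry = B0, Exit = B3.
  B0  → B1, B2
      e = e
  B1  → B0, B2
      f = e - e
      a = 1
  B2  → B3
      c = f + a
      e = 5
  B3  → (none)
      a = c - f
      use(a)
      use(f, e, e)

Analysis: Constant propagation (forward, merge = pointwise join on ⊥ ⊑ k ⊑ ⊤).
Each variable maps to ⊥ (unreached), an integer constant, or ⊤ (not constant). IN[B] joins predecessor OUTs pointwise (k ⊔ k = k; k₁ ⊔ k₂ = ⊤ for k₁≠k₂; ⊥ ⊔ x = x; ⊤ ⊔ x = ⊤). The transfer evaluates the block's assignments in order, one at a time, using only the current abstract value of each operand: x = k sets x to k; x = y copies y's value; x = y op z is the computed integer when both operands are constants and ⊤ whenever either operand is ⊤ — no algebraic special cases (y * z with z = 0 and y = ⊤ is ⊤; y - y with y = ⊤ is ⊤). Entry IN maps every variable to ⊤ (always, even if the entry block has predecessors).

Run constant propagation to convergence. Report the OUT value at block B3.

Answer: {a: ⊤, b: ⊤, c: ⊤, d: ⊤, e: 5, f: ⊤}

Derivation:
Per-block solution:
  B0:  IN=(all ⊤)  OUT=(all ⊤)
  B1:  IN=(all ⊤)  OUT={a:1; rest ⊤}
  B2:  IN=(all ⊤)  OUT={e:5; rest ⊤}
  B3:  IN={e:5; rest ⊤}  OUT={e:5; rest ⊤}

Merge at B3: IN[B3] = OUT[B2] = {a: ⊤, b: ⊤, c: ⊤, d: ⊤, e: 5, f: ⊤}
Applying B3's transfer function to that IN value gives OUT[B3] (row B3 above).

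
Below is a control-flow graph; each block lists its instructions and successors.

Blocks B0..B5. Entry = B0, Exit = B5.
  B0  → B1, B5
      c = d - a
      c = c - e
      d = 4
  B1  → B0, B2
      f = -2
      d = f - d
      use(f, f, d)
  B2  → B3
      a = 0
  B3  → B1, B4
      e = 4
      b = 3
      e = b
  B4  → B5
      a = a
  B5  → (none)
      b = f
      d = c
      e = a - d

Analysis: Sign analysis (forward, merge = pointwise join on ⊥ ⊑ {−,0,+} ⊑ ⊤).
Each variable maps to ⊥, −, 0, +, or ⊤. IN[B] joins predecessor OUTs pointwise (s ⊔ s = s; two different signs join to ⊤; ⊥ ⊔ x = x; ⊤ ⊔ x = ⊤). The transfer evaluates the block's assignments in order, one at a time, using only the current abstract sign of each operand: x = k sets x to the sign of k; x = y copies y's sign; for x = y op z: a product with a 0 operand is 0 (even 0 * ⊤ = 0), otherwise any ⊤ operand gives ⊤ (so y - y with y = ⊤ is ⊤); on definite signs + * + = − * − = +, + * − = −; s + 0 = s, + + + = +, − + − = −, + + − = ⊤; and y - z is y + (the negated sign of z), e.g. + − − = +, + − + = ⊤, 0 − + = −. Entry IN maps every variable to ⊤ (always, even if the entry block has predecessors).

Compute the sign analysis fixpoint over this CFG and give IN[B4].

Answer: {a: 0, b: +, c: ⊤, d: ⊤, e: +, f: -}

Trace:
Per-block solution:
  B0:  IN=(all ⊤)  OUT={d:+; rest ⊤}
  B1:  IN=(all ⊤)  OUT={f:-; rest ⊤}
  B2:  IN={f:-; rest ⊤}  OUT={a:0, f:-; rest ⊤}
  B3:  IN={a:0, f:-; rest ⊤}  OUT={a:0, b:+, e:+, f:-; rest ⊤}
  B4:  IN={a:0, b:+, e:+, f:-; rest ⊤}  OUT={a:0, b:+, e:+, f:-; rest ⊤}
  B5:  IN=(all ⊤)  OUT=(all ⊤)

Merge at B4: IN[B4] = OUT[B3] = {a: 0, b: +, c: ⊤, d: ⊤, e: +, f: -}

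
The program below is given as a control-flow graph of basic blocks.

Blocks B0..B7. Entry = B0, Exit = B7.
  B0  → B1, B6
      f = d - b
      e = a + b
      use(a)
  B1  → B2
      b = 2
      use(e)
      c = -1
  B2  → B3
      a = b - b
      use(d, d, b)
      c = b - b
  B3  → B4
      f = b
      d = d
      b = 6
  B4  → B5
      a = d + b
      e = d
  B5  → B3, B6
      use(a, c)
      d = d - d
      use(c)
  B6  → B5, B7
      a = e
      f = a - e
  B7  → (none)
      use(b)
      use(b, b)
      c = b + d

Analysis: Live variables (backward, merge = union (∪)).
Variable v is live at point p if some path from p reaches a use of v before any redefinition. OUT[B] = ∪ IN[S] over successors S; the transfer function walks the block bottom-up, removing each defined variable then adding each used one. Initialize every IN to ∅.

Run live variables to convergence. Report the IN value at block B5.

Converged values:
  B0:  IN={a, b, c, d}  OUT={b, c, d, e}
  B1:  IN={d, e}  OUT={b, d}
  B2:  IN={b, d}  OUT={b, c, d}
  B3:  IN={b, c, d}  OUT={b, c, d}
  B4:  IN={b, c, d}  OUT={a, b, c, d, e}
  B5:  IN={a, b, c, d, e}  OUT={b, c, d, e}
  B6:  IN={b, c, d, e}  OUT={a, b, c, d, e}
  B7:  IN={b, d}  OUT={}

Merge at B5: OUT[B5] = IN[B3] ⊔ IN[B6] = {b, c, d, e}
Applying B5's transfer function to that OUT value gives IN[B5] (row B5 above).

Answer: {a, b, c, d, e}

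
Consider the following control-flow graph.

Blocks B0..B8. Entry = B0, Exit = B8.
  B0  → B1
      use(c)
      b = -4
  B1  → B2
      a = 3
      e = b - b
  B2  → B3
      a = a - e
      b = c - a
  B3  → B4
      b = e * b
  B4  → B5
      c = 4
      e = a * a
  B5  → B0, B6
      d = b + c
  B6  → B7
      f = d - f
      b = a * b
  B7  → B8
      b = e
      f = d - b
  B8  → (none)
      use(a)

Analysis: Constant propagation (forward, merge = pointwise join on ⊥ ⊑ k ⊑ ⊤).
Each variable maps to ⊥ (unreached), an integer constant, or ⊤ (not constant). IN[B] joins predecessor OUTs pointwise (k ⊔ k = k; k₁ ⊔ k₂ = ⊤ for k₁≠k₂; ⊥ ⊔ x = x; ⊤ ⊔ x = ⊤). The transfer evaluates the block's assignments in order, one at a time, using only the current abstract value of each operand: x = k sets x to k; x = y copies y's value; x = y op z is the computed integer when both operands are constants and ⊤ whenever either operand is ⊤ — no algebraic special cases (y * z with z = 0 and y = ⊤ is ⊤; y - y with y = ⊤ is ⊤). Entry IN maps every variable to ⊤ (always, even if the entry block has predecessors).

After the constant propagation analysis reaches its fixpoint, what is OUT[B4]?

Converged values:
  B0: | IN=(all ⊤) | OUT={b:-4; rest ⊤}
  B1: | IN={b:-4; rest ⊤} | OUT={a:3, b:-4, e:0; rest ⊤}
  B2: | IN={a:3, b:-4, e:0; rest ⊤} | OUT={a:3, e:0; rest ⊤}
  B3: | IN={a:3, e:0; rest ⊤} | OUT={a:3, e:0; rest ⊤}
  B4: | IN={a:3, e:0; rest ⊤} | OUT={a:3, c:4, e:9; rest ⊤}
  B5: | IN={a:3, c:4, e:9; rest ⊤} | OUT={a:3, c:4, e:9; rest ⊤}
  B6: | IN={a:3, c:4, e:9; rest ⊤} | OUT={a:3, c:4, e:9; rest ⊤}
  B7: | IN={a:3, c:4, e:9; rest ⊤} | OUT={a:3, b:9, c:4, e:9; rest ⊤}
  B8: | IN={a:3, b:9, c:4, e:9; rest ⊤} | OUT={a:3, b:9, c:4, e:9; rest ⊤}

Merge at B4: IN[B4] = OUT[B3] = {a: 3, b: ⊤, c: ⊤, d: ⊤, e: 0, f: ⊤}
Applying B4's transfer function to that IN value gives OUT[B4] (row B4 above).

Answer: {a: 3, b: ⊤, c: 4, d: ⊤, e: 9, f: ⊤}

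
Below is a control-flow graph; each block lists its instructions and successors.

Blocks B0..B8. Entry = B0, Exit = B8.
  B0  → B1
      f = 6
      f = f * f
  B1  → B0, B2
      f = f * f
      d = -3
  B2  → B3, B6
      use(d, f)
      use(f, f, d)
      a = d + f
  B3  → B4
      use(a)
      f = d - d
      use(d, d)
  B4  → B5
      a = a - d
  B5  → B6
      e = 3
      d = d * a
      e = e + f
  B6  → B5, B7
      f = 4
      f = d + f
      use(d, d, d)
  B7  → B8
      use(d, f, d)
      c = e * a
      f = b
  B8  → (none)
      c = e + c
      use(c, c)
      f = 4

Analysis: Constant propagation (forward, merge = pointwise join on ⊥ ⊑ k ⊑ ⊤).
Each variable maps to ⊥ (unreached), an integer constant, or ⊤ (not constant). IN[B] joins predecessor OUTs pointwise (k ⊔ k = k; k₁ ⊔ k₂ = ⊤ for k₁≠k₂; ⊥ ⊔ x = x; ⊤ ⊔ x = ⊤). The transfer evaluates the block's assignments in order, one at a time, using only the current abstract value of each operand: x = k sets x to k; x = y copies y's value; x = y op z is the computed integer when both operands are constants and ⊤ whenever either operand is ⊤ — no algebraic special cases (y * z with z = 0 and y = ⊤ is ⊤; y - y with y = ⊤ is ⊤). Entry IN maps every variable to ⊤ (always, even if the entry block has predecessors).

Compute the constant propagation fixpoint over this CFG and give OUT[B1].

Answer: {a: ⊤, b: ⊤, c: ⊤, d: -3, e: ⊤, f: 1296}

Working:
Converged values:
  B0:   IN=(all ⊤)   OUT={f:36; rest ⊤}
  B1:   IN={f:36; rest ⊤}   OUT={d:-3, f:1296; rest ⊤}
  B2:   IN={d:-3, f:1296; rest ⊤}   OUT={a:1293, d:-3, f:1296; rest ⊤}
  B3:   IN={a:1293, d:-3, f:1296; rest ⊤}   OUT={a:1293, d:-3, f:0; rest ⊤}
  B4:   IN={a:1293, d:-3, f:0; rest ⊤}   OUT={a:1296, d:-3, f:0; rest ⊤}
  B5:   IN=(all ⊤)   OUT=(all ⊤)
  B6:   IN=(all ⊤)   OUT=(all ⊤)
  B7:   IN=(all ⊤)   OUT=(all ⊤)
  B8:   IN=(all ⊤)   OUT={f:4; rest ⊤}

Merge at B1: IN[B1] = OUT[B0] = {a: ⊤, b: ⊤, c: ⊤, d: ⊤, e: ⊤, f: 36}
Applying B1's transfer function to that IN value gives OUT[B1] (row B1 above).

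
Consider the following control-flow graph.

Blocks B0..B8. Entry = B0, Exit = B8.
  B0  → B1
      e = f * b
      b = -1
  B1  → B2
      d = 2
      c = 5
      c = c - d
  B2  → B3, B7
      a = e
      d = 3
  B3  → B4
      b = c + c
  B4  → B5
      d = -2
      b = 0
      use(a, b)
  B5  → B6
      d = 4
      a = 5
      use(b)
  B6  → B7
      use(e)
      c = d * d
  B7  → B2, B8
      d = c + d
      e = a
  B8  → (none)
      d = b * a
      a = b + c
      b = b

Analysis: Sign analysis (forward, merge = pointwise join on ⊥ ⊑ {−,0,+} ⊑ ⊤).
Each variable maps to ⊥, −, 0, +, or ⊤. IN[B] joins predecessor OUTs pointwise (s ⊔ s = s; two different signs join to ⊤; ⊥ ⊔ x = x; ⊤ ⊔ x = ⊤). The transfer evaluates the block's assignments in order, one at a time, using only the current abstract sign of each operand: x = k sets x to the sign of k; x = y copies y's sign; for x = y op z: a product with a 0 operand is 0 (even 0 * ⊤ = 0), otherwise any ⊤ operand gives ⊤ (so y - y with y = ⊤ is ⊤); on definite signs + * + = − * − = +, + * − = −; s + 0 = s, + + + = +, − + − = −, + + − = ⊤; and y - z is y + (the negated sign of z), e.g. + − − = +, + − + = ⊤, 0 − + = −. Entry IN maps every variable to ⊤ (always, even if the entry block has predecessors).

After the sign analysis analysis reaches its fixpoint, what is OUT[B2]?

Answer: {a: ⊤, b: ⊤, c: ⊤, d: +, e: ⊤, f: ⊤}

Trace:
Per-block solution:
  B0:  IN=(all ⊤)  OUT={b:-; rest ⊤}
  B1:  IN={b:-; rest ⊤}  OUT={b:-, d:+; rest ⊤}
  B2:  IN=(all ⊤)  OUT={d:+; rest ⊤}
  B3:  IN={d:+; rest ⊤}  OUT={d:+; rest ⊤}
  B4:  IN={d:+; rest ⊤}  OUT={b:0, d:-; rest ⊤}
  B5:  IN={b:0, d:-; rest ⊤}  OUT={a:+, b:0, d:+; rest ⊤}
  B6:  IN={a:+, b:0, d:+; rest ⊤}  OUT={a:+, b:0, c:+, d:+; rest ⊤}
  B7:  IN={d:+; rest ⊤}  OUT=(all ⊤)
  B8:  IN=(all ⊤)  OUT=(all ⊤)

Merge at B2: IN[B2] = OUT[B1] ⊔ OUT[B7] = {a: ⊤, b: ⊤, c: ⊤, d: ⊤, e: ⊤, f: ⊤}
Applying B2's transfer function to that IN value gives OUT[B2] (row B2 above).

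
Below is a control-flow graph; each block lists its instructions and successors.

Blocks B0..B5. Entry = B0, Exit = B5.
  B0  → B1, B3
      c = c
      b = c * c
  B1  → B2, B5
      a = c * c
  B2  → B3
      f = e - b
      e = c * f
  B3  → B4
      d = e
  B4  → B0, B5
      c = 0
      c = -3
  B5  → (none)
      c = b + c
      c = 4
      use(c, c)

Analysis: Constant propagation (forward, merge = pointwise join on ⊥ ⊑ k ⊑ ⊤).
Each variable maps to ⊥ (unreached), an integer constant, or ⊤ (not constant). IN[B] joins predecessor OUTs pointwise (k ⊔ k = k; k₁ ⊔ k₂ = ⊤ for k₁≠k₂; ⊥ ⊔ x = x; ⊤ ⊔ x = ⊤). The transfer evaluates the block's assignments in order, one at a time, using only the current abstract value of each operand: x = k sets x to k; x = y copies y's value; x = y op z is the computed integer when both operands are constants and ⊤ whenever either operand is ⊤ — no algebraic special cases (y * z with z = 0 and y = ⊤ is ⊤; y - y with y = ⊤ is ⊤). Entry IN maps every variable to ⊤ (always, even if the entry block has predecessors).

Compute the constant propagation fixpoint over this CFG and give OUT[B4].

Converged values:
  B0:  IN=(all ⊤)  OUT=(all ⊤)
  B1:  IN=(all ⊤)  OUT=(all ⊤)
  B2:  IN=(all ⊤)  OUT=(all ⊤)
  B3:  IN=(all ⊤)  OUT=(all ⊤)
  B4:  IN=(all ⊤)  OUT={c:-3; rest ⊤}
  B5:  IN=(all ⊤)  OUT={c:4; rest ⊤}

Merge at B4: IN[B4] = OUT[B3] = {a: ⊤, b: ⊤, c: ⊤, d: ⊤, e: ⊤, f: ⊤}
Applying B4's transfer function to that IN value gives OUT[B4] (row B4 above).

Answer: {a: ⊤, b: ⊤, c: -3, d: ⊤, e: ⊤, f: ⊤}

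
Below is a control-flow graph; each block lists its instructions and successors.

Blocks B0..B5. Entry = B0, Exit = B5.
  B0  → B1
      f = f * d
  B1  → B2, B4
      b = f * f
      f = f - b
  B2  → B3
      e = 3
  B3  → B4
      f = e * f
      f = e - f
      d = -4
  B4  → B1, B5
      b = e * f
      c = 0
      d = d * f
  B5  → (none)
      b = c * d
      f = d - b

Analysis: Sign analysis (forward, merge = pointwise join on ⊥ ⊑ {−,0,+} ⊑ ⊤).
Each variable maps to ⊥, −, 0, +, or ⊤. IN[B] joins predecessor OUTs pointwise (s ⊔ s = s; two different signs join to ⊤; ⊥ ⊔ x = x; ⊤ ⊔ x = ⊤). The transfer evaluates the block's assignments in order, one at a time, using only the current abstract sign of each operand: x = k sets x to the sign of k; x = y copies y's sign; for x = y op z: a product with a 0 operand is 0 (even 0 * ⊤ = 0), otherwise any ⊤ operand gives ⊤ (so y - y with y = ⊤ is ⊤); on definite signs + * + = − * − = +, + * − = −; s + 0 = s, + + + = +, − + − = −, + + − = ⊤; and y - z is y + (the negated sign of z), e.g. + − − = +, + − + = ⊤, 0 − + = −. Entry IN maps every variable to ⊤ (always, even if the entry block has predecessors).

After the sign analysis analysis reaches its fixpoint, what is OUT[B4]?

Per-block solution:
  B0:   IN=(all ⊤)   OUT=(all ⊤)
  B1:   IN=(all ⊤)   OUT=(all ⊤)
  B2:   IN=(all ⊤)   OUT={e:+; rest ⊤}
  B3:   IN={e:+; rest ⊤}   OUT={d:-, e:+; rest ⊤}
  B4:   IN=(all ⊤)   OUT={c:0; rest ⊤}
  B5:   IN={c:0; rest ⊤}   OUT={b:0, c:0; rest ⊤}

Merge at B4: IN[B4] = OUT[B1] ⊔ OUT[B3] = {a: ⊤, b: ⊤, c: ⊤, d: ⊤, e: ⊤, f: ⊤}
Applying B4's transfer function to that IN value gives OUT[B4] (row B4 above).

Answer: {a: ⊤, b: ⊤, c: 0, d: ⊤, e: ⊤, f: ⊤}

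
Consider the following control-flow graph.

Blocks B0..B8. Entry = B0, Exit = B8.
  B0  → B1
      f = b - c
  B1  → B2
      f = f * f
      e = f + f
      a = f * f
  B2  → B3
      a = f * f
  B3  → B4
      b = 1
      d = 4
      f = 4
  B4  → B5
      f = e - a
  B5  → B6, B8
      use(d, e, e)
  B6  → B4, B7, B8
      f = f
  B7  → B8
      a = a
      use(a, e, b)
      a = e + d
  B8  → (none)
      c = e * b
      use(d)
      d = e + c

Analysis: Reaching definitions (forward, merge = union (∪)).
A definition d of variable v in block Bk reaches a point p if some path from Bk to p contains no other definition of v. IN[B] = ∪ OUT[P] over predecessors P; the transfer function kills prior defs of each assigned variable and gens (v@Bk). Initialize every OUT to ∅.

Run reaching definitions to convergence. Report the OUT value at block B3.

Per-block solution:
  B0:  IN={}  OUT={f@B0}
  B1:  IN={f@B0}  OUT={a@B1, e@B1, f@B1}
  B2:  IN={a@B1, e@B1, f@B1}  OUT={a@B2, e@B1, f@B1}
  B3:  IN={a@B2, e@B1, f@B1}  OUT={a@B2, b@B3, d@B3, e@B1, f@B3}
  B4:  IN={a@B2, b@B3, d@B3, e@B1, f@B3, f@B6}  OUT={a@B2, b@B3, d@B3, e@B1, f@B4}
  B5:  IN={a@B2, b@B3, d@B3, e@B1, f@B4}  OUT={a@B2, b@B3, d@B3, e@B1, f@B4}
  B6:  IN={a@B2, b@B3, d@B3, e@B1, f@B4}  OUT={a@B2, b@B3, d@B3, e@B1, f@B6}
  B7:  IN={a@B2, b@B3, d@B3, e@B1, f@B6}  OUT={a@B7, b@B3, d@B3, e@B1, f@B6}
  B8:  IN={a@B2, a@B7, b@B3, d@B3, e@B1, f@B4, f@B6}  OUT={a@B2, a@B7, b@B3, c@B8, d@B8, e@B1, f@B4, f@B6}

Merge at B3: IN[B3] = OUT[B2] = {a@B2, e@B1, f@B1}
Applying B3's transfer function to that IN value gives OUT[B3] (row B3 above).

Answer: {a@B2, b@B3, d@B3, e@B1, f@B3}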